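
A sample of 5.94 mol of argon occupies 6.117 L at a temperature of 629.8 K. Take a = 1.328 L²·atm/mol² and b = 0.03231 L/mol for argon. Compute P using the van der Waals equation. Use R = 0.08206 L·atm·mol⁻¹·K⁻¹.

P ≈ 50.56 atm

P = nRT/(V − nb) − a n²/V²
nRT/(V − nb) = (5.94)(0.08206)(629.8)/(6.117 − 5.94×0.03231) = 306.99/5.9251 = 51.812 atm
a n²/V² = (1.328)(5.94)²/(6.117)² = 1.2523 atm
P = 51.812 − 1.2523 = 50.56 atm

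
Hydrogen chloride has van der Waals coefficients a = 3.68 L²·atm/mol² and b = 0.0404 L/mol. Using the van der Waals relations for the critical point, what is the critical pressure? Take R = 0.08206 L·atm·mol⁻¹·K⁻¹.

P_c ≈ 83.51 atm

For a van der Waals gas, P_c = a/(27b²).
P_c = 3.68/(27×(0.0404)²) = 3.68/0.044068 = 83.51 atm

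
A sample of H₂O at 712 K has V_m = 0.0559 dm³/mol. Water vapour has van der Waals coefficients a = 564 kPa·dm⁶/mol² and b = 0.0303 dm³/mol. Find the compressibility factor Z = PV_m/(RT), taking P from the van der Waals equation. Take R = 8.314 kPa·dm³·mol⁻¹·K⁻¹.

P = RT/(V_m − b) − a/V_m² = (8.314)(712)/(0.0559 − 0.0303) − 564/(0.0559)²
  = 5919.6/0.025600 − 180491 = 231234 − 180491 = 50743 kPa
Z = PV_m/(RT) = (50743)(0.0559)/((8.314)(712)) = 2836.5/5919.6 = 0.4792

Z ≈ 0.4792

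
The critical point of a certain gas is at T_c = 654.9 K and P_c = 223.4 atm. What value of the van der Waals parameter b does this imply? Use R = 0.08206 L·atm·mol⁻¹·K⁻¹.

b ≈ 0.03007 L/mol

From T_c = 8a/(27Rb) and P_c = a/(27b²): b = R T_c/(8 P_c).
b = (0.08206)(654.9)/(8×223.4) = 53.741/1787.2 = 0.03007 L/mol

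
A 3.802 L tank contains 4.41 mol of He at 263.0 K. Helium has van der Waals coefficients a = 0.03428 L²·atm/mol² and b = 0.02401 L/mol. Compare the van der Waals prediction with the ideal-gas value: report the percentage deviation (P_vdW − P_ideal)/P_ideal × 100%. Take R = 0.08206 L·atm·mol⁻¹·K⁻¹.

2.68 %

Ideal: P_ideal = nRT/V = (4.41)(0.08206)(263.0)/3.802 = 25.0330 atm
vdW: P = nRT/(V − nb) − a n²/V² = 95.1756/3.69612 − 0.666681/14.4552 = 25.7501 − 0.0461205 = 25.7040 atm
% deviation = (25.7040 − 25.0330)/25.0330 × 100% = 2.68%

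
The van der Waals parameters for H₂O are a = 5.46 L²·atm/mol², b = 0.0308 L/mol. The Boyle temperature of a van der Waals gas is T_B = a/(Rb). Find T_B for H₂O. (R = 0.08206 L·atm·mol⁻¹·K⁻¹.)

T_B ≈ 2160 K

For a van der Waals gas the second virial coefficient B₂ = b − a/(RT) vanishes at T_B = a/(Rb).
T_B = 5.46/(0.08206×0.0308) = 5.46/0.0025274 = 2160 K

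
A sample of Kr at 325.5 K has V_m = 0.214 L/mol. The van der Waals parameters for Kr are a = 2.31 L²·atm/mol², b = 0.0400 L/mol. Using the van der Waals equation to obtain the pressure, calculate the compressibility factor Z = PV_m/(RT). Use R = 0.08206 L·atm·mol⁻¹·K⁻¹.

P = RT/(V_m − b) − a/V_m² = (0.08206)(325.5)/(0.214 − 0.0400) − 2.31/(0.214)²
  = 26.711/0.17400 − 50.441 = 153.51 − 50.441 = 103.07 atm
Z = PV_m/(RT) = (103.07)(0.214)/((0.08206)(325.5)) = 22.057/26.711 = 0.8258

Z ≈ 0.8258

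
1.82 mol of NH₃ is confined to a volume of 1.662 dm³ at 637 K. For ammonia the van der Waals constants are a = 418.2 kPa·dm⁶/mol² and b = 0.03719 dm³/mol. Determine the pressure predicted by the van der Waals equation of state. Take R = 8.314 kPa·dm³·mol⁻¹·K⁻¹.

P ≈ 5544 kPa

P = nRT/(V − nb) − a n²/V²
nRT/(V − nb) = (1.82)(8.314)(637)/(1.662 − 1.82×0.03719) = 9638.8/1.5943 = 6045.8 kPa
a n²/V² = (418.2)(1.82)²/(1.662)² = 501.49 kPa
P = 6045.8 − 501.49 = 5544 kPa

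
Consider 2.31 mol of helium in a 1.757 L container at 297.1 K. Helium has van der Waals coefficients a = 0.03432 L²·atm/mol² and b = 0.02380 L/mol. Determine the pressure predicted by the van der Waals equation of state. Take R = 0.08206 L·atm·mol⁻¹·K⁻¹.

P = nRT/(V − nb) − a n²/V²
nRT/(V − nb) = (2.31)(0.08206)(297.1)/(1.757 − 2.31×0.02380) = 56.318/1.7020 = 33.089 atm
a n²/V² = (0.03432)(2.31)²/(1.757)² = 0.059324 atm
P = 33.089 − 0.059324 = 33.03 atm

P ≈ 33.03 atm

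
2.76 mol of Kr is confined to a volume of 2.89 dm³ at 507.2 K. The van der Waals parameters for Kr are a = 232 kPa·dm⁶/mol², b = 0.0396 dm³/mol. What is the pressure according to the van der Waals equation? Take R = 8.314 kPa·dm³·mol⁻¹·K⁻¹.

P ≈ 3974 kPa

P = nRT/(V − nb) − a n²/V²
nRT/(V − nb) = (2.76)(8.314)(507.2)/(2.89 − 2.76×0.0396) = 11639/2.7807 = 4185.6 kPa
a n²/V² = (232)(2.76)²/(2.89)² = 211.60 kPa
P = 4185.6 − 211.60 = 3974 kPa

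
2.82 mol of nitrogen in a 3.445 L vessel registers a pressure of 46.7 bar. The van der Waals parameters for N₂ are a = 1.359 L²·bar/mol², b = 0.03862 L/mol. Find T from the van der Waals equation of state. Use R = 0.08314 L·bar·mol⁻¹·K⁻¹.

T = (P + a n²/V²)(V − nb)/(nR)
P + a n²/V² = 46.7 + (1.359)(2.82)²/(3.445)² = 47.611 bar
V − nb = 3.445 − (2.82)(0.03862) = 3.3361 L
T = (47.611)(3.3361)/((2.82)(0.08314)) = 677.5 K

T ≈ 677.5 K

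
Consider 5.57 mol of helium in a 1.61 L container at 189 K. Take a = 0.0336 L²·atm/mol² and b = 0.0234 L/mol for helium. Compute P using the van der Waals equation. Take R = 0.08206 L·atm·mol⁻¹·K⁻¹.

P ≈ 57.98 atm

P = nRT/(V − nb) − a n²/V²
nRT/(V − nb) = (5.57)(0.08206)(189)/(1.61 − 5.57×0.0234) = 86.387/1.4797 = 58.381 atm
a n²/V² = (0.0336)(5.57)²/(1.61)² = 0.40216 atm
P = 58.381 − 0.40216 = 57.98 atm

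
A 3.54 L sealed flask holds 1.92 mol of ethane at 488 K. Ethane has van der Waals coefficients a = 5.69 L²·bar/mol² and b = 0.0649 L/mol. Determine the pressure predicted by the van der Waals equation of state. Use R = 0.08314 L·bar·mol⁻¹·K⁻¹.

P = nRT/(V − nb) − a n²/V²
nRT/(V − nb) = (1.92)(0.08314)(488)/(3.54 − 1.92×0.0649) = 77.899/3.4154 = 22.808 bar
a n²/V² = (5.69)(1.92)²/(3.54)² = 1.6738 bar
P = 22.808 − 1.6738 = 21.13 bar

P ≈ 21.13 bar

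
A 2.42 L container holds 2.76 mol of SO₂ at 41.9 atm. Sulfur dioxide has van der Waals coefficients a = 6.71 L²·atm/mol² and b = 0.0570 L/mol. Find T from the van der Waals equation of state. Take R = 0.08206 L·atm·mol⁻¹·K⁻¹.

T = (P + a n²/V²)(V − nb)/(nR)
P + a n²/V² = 41.9 + (6.71)(2.76)²/(2.42)² = 50.628 atm
V − nb = 2.42 − (2.76)(0.0570) = 2.2627 L
T = (50.628)(2.2627)/((2.76)(0.08206)) = 505.8 K

T ≈ 505.8 K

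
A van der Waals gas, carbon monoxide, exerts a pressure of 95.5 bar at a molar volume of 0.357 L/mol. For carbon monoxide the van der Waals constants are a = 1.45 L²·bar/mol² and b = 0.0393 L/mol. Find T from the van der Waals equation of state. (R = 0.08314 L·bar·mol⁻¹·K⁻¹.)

T ≈ 408.4 K

T = (P + a/V_m²)(V_m − b)/R
P + a/V_m² = 95.5 + 1.45/(0.357)² = 106.88 bar
V_m − b = 0.357 − 0.0393 = 0.31770 L/mol
T = (106.88)(0.31770)/0.08314 = 408.4 K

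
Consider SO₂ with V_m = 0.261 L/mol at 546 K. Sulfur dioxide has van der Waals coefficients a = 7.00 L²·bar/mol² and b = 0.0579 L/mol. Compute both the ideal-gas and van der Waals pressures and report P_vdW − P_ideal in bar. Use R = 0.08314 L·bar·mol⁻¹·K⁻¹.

Ideal: P_ideal = RT/V_m = (0.08314)(546)/0.261 = 173.925 bar
vdW: P = RT/(V_m − b) − a/V_m² = 45.3944/0.203100 − 7.00/0.0681210 = 223.508 − 102.758 = 120.750 bar
ΔP = 120.750 − 173.925 = -53.18 bar

ΔP ≈ -53.18 bar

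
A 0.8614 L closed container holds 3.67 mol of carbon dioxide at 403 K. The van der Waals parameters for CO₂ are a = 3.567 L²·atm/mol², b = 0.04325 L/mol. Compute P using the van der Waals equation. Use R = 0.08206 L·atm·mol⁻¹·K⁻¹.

P = nRT/(V − nb) − a n²/V²
nRT/(V − nb) = (3.67)(0.08206)(403)/(0.8614 − 3.67×0.04325) = 121.37/0.70267 = 172.73 atm
a n²/V² = (3.567)(3.67)²/(0.8614)² = 64.748 atm
P = 172.73 − 64.748 = 108.0 atm

P ≈ 108.0 atm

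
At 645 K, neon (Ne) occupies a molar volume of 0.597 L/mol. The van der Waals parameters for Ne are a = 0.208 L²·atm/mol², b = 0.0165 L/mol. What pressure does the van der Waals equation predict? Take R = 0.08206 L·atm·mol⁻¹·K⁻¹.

P ≈ 90.59 atm

P = RT/(V_m − b) − a/V_m²
RT/(V_m − b) = (0.08206)(645)/(0.597 − 0.0165) = 52.929/0.58050 = 91.178 atm
a/V_m² = 0.208/(0.597)² = 0.58360 atm
P = 91.178 − 0.58360 = 90.59 atm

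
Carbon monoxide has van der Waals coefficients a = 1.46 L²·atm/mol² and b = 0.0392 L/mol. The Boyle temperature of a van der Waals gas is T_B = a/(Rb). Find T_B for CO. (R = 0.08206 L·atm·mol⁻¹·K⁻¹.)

For a van der Waals gas the second virial coefficient B₂ = b − a/(RT) vanishes at T_B = a/(Rb).
T_B = 1.46/(0.08206×0.0392) = 1.46/0.0032168 = 453.9 K

T_B ≈ 453.9 K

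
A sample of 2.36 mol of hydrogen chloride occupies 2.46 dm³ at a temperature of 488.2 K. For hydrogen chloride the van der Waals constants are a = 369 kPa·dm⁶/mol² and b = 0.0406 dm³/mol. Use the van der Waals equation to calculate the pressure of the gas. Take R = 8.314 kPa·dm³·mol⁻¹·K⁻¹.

P ≈ 3712 kPa

P = nRT/(V − nb) − a n²/V²
nRT/(V − nb) = (2.36)(8.314)(488.2)/(2.46 − 2.36×0.0406) = 9579.0/2.3642 = 4051.7 kPa
a n²/V² = (369)(2.36)²/(2.46)² = 339.61 kPa
P = 4051.7 − 339.61 = 3712 kPa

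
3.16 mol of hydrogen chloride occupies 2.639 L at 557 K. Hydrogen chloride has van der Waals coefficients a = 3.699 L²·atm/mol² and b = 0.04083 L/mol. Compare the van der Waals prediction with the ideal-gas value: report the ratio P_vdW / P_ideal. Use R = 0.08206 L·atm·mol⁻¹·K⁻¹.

P_vdW / P_ideal ≈ 0.9545

Ideal: P_ideal = nRT/V = (3.16)(0.08206)(557)/2.639 = 54.7311 atm
vdW: P = nRT/(V − nb) − a n²/V² = 144.435/2.50998 − 36.9367/6.96432 = 57.5443 − 5.30371 = 52.2406 atm
Ratio = 52.2406/54.7311 = 0.9545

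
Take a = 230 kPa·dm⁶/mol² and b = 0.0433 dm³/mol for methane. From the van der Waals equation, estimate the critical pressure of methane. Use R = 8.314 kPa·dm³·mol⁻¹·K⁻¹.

P_c ≈ 4543 kPa

For a van der Waals gas, P_c = a/(27b²).
P_c = 230/(27×(0.0433)²) = 230/0.050622 = 4543 kPa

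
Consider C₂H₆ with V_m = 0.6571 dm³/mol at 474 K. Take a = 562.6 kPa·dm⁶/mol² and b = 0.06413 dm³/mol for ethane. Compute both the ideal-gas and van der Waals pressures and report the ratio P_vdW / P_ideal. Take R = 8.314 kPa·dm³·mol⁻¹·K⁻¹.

P_vdW / P_ideal ≈ 0.8909

Ideal: P_ideal = RT/V_m = (8.314)(474)/0.6571 = 5997.32 kPa
vdW: P = RT/(V_m − b) − a/V_m² = 3940.84/0.592970 − 562.6/0.431780 = 6645.93 − 1302.98 = 5342.95 kPa
Ratio = 5342.95/5997.32 = 0.8909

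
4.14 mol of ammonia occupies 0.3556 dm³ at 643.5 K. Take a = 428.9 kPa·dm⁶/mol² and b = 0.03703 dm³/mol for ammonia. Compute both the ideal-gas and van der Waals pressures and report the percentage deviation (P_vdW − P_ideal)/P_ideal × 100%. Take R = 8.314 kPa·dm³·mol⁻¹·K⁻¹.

Ideal: P_ideal = nRT/V = (4.14)(8.314)(643.5)/0.3556 = 62287.0 kPa
vdW: P = nRT/(V − nb) − a n²/V² = 22149.2/0.202296 − 7351.17/0.126451 = 109489 − 58134.5 = 51355 kPa
% deviation = (51355 − 62287.0)/62287.0 × 100% = -17.55%

-17.55 %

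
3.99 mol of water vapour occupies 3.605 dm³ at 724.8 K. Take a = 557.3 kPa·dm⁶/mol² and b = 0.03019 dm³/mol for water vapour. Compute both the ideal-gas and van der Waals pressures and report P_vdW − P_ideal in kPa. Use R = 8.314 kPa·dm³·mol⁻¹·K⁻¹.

ΔP ≈ -452.1 kPa

Ideal: P_ideal = nRT/V = (3.99)(8.314)(724.8)/3.605 = 6669.54 kPa
vdW: P = nRT/(V − nb) − a n²/V² = 24043.7/3.48454 − 8872.27/12.9960 = 6900.11 − 682.692 = 6217.42 kPa
ΔP = 6217.42 − 6669.54 = -452.1 kPa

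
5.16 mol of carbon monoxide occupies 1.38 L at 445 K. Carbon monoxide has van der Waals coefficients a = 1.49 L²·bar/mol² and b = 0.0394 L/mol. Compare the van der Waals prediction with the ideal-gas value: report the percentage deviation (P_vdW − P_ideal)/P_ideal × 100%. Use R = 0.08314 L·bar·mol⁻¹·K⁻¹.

2.22 %

Ideal: P_ideal = nRT/V = (5.16)(0.08314)(445)/1.38 = 138.338 bar
vdW: P = nRT/(V − nb) − a n²/V² = 190.906/1.17670 − 39.6721/1.90440 = 162.238 − 20.8318 = 141.406 bar
% deviation = (141.406 − 138.338)/138.338 × 100% = 2.22%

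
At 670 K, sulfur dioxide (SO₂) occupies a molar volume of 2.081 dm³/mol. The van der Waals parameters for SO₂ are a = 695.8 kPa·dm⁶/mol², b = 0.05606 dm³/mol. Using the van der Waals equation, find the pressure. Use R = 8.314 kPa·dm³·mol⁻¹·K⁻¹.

P = RT/(V_m − b) − a/V_m²
RT/(V_m − b) = (8.314)(670)/(2.081 − 0.05606) = 5570.4/2.0249 = 2751.0 kPa
a/V_m² = 695.8/(2.081)² = 160.67 kPa
P = 2751.0 − 160.67 = 2590 kPa

P ≈ 2590 kPa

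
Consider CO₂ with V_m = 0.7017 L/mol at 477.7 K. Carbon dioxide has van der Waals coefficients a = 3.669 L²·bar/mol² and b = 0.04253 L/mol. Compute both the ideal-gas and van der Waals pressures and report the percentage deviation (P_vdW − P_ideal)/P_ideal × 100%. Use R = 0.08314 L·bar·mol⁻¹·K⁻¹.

-6.71 %

Ideal: P_ideal = RT/V_m = (0.08314)(477.7)/0.7017 = 56.5997 bar
vdW: P = RT/(V_m − b) − a/V_m² = 39.7160/0.659170 − 3.669/0.492383 = 60.2515 − 7.45152 = 52.8000 bar
% deviation = (52.8000 − 56.5997)/56.5997 × 100% = -6.71%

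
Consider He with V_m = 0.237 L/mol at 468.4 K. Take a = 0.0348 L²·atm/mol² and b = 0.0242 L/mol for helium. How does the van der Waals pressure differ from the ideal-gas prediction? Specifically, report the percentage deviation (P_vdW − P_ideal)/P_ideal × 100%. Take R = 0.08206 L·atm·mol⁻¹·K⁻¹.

Ideal: P_ideal = RT/V_m = (0.08206)(468.4)/0.237 = 162.181 atm
vdW: P = RT/(V_m − b) − a/V_m² = 38.4369/0.212800 − 0.0348/0.0561690 = 180.625 − 0.619559 = 180.005 atm
% deviation = (180.005 − 162.181)/162.181 × 100% = 10.99%

10.99 %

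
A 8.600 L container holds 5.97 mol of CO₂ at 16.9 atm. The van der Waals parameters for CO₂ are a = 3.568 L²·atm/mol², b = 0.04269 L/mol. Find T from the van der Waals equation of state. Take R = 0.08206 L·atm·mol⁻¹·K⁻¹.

T = (P + a n²/V²)(V − nb)/(nR)
P + a n²/V² = 16.9 + (3.568)(5.97)²/(8.600)² = 18.619 atm
V − nb = 8.600 − (5.97)(0.04269) = 8.3451 L
T = (18.619)(8.3451)/((5.97)(0.08206)) = 317.2 K

T ≈ 317.2 K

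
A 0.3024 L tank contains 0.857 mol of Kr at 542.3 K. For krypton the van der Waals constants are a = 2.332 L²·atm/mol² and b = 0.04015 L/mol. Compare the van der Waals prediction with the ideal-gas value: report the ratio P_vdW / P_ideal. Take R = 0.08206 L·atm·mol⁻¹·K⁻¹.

Ideal: P_ideal = nRT/V = (0.857)(0.08206)(542.3)/0.3024 = 126.116 atm
vdW: P = nRT/(V − nb) − a n²/V² = 38.1375/0.267991 − 1.71274/0.0914458 = 142.309 − 18.7296 = 123.579 atm
Ratio = 123.579/126.116 = 0.9799

P_vdW / P_ideal ≈ 0.9799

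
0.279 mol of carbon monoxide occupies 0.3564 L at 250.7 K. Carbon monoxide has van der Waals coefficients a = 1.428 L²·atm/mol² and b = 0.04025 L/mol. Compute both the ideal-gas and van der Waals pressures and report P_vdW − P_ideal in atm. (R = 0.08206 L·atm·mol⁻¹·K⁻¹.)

ΔP ≈ -0.351 atm

Ideal: P_ideal = nRT/V = (0.279)(0.08206)(250.7)/0.3564 = 16.1047 atm
vdW: P = nRT/(V − nb) − a n²/V² = 5.73971/0.345170 − 0.111157/0.127021 = 16.6286 − 0.875107 = 15.7535 atm
ΔP = 15.7535 − 16.1047 = -0.351 atm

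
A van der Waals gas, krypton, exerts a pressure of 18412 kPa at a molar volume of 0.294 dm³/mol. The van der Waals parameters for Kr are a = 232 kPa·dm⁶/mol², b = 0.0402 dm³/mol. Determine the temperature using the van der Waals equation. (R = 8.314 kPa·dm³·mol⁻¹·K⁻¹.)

T = (P + a/V_m²)(V_m − b)/R
P + a/V_m² = 18412 + 232/(0.294)² = 21096 kPa
V_m − b = 0.294 − 0.0402 = 0.25380 dm³/mol
T = (21096)(0.25380)/8.314 = 644.0 K

T ≈ 644.0 K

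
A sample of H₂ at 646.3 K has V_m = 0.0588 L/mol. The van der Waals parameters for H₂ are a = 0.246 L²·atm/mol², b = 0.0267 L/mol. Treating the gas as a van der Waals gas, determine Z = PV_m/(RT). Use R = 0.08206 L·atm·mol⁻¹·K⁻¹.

P = RT/(V_m − b) − a/V_m² = (0.08206)(646.3)/(0.0588 − 0.0267) − 0.246/(0.0588)²
  = 53.035/0.032100 − 71.151 = 1652.2 − 71.151 = 1581.0 atm
Z = PV_m/(RT) = (1581.0)(0.0588)/((0.08206)(646.3)) = 92.963/53.035 = 1.753

Z ≈ 1.753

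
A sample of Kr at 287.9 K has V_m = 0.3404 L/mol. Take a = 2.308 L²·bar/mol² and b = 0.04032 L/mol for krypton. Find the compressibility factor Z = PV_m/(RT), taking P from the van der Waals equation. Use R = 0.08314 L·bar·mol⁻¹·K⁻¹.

P = RT/(V_m − b) − a/V_m² = (0.08314)(287.9)/(0.3404 − 0.04032) − 2.308/(0.3404)²
  = 23.936/0.30008 − 19.919 = 79.765 − 19.919 = 59.846 bar
Z = PV_m/(RT) = (59.846)(0.3404)/((0.08314)(287.9)) = 20.372/23.936 = 0.8511

Z ≈ 0.8511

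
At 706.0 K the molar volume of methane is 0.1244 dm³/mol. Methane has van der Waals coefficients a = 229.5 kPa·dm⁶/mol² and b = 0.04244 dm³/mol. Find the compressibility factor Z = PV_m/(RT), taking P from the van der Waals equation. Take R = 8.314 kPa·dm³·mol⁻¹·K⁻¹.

P = RT/(V_m − b) − a/V_m² = (8.314)(706.0)/(0.1244 − 0.04244) − 229.5/(0.1244)²
  = 5869.7/0.081960 − 14830 = 71617 − 14830 = 56787 kPa
Z = PV_m/(RT) = (56787)(0.1244)/((8.314)(706.0)) = 7064.3/5869.7 = 1.204

Z ≈ 1.204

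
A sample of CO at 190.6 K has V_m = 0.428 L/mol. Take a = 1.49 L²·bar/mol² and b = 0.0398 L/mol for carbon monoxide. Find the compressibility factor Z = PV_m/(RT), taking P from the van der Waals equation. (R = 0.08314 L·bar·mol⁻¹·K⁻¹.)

P = RT/(V_m − b) − a/V_m² = (0.08314)(190.6)/(0.428 − 0.0398) − 1.49/(0.428)²
  = 15.846/0.38820 − 8.1339 = 40.819 − 8.1339 = 32.685 bar
Z = PV_m/(RT) = (32.685)(0.428)/((0.08314)(190.6)) = 13.989/15.846 = 0.8828

Z ≈ 0.8828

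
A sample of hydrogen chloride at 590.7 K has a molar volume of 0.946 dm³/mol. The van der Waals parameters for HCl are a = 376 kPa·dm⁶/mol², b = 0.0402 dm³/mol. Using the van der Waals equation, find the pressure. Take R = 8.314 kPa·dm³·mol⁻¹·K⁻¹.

P = RT/(V_m − b) − a/V_m²
RT/(V_m − b) = (8.314)(590.7)/(0.946 − 0.0402) = 4911.1/0.90580 = 5421.8 kPa
a/V_m² = 376/(0.946)² = 420.15 kPa
P = 5421.8 − 420.15 = 5002 kPa

P ≈ 5002 kPa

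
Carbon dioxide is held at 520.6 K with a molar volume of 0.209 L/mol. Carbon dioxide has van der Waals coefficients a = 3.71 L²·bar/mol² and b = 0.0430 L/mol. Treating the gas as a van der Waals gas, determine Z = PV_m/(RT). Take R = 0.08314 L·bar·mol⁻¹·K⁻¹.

Z ≈ 0.8489

P = RT/(V_m − b) − a/V_m² = (0.08314)(520.6)/(0.209 − 0.0430) − 3.71/(0.209)²
  = 43.283/0.16600 − 84.934 = 260.74 − 84.934 = 175.81 bar
Z = PV_m/(RT) = (175.81)(0.209)/((0.08314)(520.6)) = 36.744/43.283 = 0.8489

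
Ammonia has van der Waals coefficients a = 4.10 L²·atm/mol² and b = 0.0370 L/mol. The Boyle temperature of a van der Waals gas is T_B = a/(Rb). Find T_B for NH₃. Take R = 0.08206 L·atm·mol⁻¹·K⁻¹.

T_B ≈ 1350 K

For a van der Waals gas the second virial coefficient B₂ = b − a/(RT) vanishes at T_B = a/(Rb).
T_B = 4.10/(0.08206×0.0370) = 4.10/0.0030362 = 1350 K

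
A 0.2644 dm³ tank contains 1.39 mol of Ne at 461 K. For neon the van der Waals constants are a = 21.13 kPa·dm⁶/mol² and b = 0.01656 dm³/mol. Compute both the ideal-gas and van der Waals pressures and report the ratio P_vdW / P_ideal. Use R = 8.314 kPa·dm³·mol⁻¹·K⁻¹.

Ideal: P_ideal = nRT/V = (1.39)(8.314)(461)/0.2644 = 20149.5 kPa
vdW: P = nRT/(V − nb) − a n²/V² = 5327.53/0.241382 − 40.8253/0.0699074 = 22070.9 − 583.991 = 21486.9 kPa
Ratio = 21486.9/20149.5 = 1.066

P_vdW / P_ideal ≈ 1.066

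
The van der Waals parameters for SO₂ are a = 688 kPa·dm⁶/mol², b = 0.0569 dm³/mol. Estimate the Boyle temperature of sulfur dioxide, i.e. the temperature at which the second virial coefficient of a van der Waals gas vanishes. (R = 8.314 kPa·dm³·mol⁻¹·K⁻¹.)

For a van der Waals gas the second virial coefficient B₂ = b − a/(RT) vanishes at T_B = a/(Rb).
T_B = 688/(8.314×0.0569) = 688/0.47307 = 1454 K

T_B ≈ 1454 K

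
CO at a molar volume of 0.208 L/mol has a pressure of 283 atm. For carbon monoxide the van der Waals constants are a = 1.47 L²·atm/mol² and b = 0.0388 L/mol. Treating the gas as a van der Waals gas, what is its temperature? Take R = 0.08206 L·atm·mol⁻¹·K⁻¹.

T ≈ 653.6 K

T = (P + a/V_m²)(V_m − b)/R
P + a/V_m² = 283 + 1.47/(0.208)² = 316.98 atm
V_m − b = 0.208 − 0.0388 = 0.16920 L/mol
T = (316.98)(0.16920)/0.08206 = 653.6 K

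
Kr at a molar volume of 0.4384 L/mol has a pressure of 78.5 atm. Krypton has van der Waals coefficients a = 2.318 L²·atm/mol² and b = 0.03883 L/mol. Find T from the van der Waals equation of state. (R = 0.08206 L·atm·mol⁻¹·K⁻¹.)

T ≈ 441.0 K

T = (P + a/V_m²)(V_m − b)/R
P + a/V_m² = 78.5 + 2.318/(0.4384)² = 90.561 atm
V_m − b = 0.4384 − 0.03883 = 0.39957 L/mol
T = (90.561)(0.39957)/0.08206 = 441.0 K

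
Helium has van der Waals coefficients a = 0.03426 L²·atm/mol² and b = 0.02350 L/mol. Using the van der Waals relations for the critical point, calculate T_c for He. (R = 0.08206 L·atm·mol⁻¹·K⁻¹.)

T_c ≈ 5.264 K

For a van der Waals gas, T_c = 8a/(27Rb).
T_c = 8×0.03426/(27×0.08206×0.02350) = 0.27408/0.052067 = 5.264 K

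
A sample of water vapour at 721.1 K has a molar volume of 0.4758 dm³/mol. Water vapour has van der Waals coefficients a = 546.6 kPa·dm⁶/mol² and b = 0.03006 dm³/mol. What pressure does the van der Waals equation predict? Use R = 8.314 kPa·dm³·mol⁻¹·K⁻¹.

P ≈ 11036 kPa

P = RT/(V_m − b) − a/V_m²
RT/(V_m − b) = (8.314)(721.1)/(0.4758 − 0.03006) = 5995.2/0.44574 = 13450 kPa
a/V_m² = 546.6/(0.4758)² = 2414.5 kPa
P = 13450 − 2414.5 = 11036 kPa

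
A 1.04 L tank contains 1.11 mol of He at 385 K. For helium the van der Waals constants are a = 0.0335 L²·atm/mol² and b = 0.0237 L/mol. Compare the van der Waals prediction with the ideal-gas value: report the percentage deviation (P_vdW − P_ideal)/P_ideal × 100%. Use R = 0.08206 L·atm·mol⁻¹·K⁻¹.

Ideal: P_ideal = nRT/V = (1.11)(0.08206)(385)/1.04 = 33.7196 atm
vdW: P = nRT/(V − nb) − a n²/V² = 35.0683/1.01369 − 0.0412754/1.08160 = 34.5947 − 0.0381614 = 34.5565 atm
% deviation = (34.5565 − 33.7196)/33.7196 × 100% = 2.48%

2.48 %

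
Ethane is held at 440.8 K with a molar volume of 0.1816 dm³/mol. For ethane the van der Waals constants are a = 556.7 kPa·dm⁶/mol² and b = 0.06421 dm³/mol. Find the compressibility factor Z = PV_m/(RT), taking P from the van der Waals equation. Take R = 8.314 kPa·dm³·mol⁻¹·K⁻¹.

P = RT/(V_m − b) − a/V_m² = (8.314)(440.8)/(0.1816 − 0.06421) − 556.7/(0.1816)²
  = 3664.8/0.11739 − 16881 = 31219 − 16881 = 14338 kPa
Z = PV_m/(RT) = (14338)(0.1816)/((8.314)(440.8)) = 2603.8/3664.8 = 0.7105

Z ≈ 0.7105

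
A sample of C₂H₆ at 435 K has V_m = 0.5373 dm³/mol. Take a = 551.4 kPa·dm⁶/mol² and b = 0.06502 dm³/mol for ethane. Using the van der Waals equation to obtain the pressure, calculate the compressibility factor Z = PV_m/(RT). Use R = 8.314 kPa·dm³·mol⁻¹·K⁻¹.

P = RT/(V_m − b) − a/V_m² = (8.314)(435)/(0.5373 − 0.06502) − 551.4/(0.5373)²
  = 3616.6/0.47228 − 1910.0 = 7657.7 − 1910.0 = 5747.7 kPa
Z = PV_m/(RT) = (5747.7)(0.5373)/((8.314)(435)) = 3088.2/3616.6 = 0.8539

Z ≈ 0.8539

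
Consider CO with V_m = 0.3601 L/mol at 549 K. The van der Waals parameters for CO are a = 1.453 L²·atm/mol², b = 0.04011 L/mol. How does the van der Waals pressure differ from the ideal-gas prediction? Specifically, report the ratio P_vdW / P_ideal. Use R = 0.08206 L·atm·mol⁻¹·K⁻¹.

P_vdW / P_ideal ≈ 1.036

Ideal: P_ideal = RT/V_m = (0.08206)(549)/0.3601 = 125.107 atm
vdW: P = RT/(V_m − b) − a/V_m² = 45.0509/0.319990 − 1.453/0.129672 = 140.788 − 11.2052 = 129.583 atm
Ratio = 129.583/125.107 = 1.036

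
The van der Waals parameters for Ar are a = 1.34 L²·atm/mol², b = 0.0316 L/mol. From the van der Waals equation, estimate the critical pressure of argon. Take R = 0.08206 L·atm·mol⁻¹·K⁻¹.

P_c ≈ 49.70 atm

For a van der Waals gas, P_c = a/(27b²).
P_c = 1.34/(27×(0.0316)²) = 1.34/0.026961 = 49.70 atm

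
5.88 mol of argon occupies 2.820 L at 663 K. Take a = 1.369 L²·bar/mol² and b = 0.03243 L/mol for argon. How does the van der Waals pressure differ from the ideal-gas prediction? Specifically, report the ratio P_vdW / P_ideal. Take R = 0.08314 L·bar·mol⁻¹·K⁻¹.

P_vdW / P_ideal ≈ 1.021

Ideal: P_ideal = nRT/V = (5.88)(0.08314)(663)/2.820 = 114.935 bar
vdW: P = nRT/(V − nb) − a n²/V² = 324.116/2.62931 − 47.3324/7.95240 = 123.270 − 5.95196 = 117.318 bar
Ratio = 117.318/114.935 = 1.021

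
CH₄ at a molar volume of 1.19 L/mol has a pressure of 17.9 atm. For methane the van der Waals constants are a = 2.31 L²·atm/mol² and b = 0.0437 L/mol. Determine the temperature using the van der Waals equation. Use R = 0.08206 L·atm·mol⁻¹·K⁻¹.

T ≈ 272.8 K

T = (P + a/V_m²)(V_m − b)/R
P + a/V_m² = 17.9 + 2.31/(1.19)² = 19.531 atm
V_m − b = 1.19 − 0.0437 = 1.1463 L/mol
T = (19.531)(1.1463)/0.08206 = 272.8 K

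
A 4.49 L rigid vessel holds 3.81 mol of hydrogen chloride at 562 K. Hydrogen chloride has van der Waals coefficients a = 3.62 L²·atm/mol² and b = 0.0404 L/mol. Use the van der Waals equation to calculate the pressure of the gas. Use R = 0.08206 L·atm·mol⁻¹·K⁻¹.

P = nRT/(V − nb) − a n²/V²
nRT/(V − nb) = (3.81)(0.08206)(562)/(4.49 − 3.81×0.0404) = 175.71/4.3361 = 40.523 atm
a n²/V² = (3.62)(3.81)²/(4.49)² = 2.6065 atm
P = 40.523 − 2.6065 = 37.92 atm

P ≈ 37.92 atm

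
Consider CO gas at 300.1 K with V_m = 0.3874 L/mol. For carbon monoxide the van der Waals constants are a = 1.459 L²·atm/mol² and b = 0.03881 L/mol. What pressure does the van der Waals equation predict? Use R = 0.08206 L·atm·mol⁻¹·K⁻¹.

P ≈ 60.92 atm

P = RT/(V_m − b) − a/V_m²
RT/(V_m − b) = (0.08206)(300.1)/(0.3874 − 0.03881) = 24.626/0.34859 = 70.645 atm
a/V_m² = 1.459/(0.3874)² = 9.7216 atm
P = 70.645 − 9.7216 = 60.92 atm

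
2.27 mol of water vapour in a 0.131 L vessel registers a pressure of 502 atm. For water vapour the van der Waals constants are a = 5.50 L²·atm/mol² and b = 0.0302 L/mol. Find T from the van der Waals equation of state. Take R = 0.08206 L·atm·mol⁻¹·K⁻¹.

T = (P + a n²/V²)(V − nb)/(nR)
P + a n²/V² = 502 + (5.50)(2.27)²/(0.131)² = 2153.5 atm
V − nb = 0.131 − (2.27)(0.0302) = 0.062446 L
T = (2153.5)(0.062446)/((2.27)(0.08206)) = 721.9 K

T ≈ 721.9 K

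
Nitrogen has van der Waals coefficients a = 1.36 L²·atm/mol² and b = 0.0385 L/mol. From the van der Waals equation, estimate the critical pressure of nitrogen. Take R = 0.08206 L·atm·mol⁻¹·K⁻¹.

P_c ≈ 33.98 atm

For a van der Waals gas, P_c = a/(27b²).
P_c = 1.36/(27×(0.0385)²) = 1.36/0.040021 = 33.98 atm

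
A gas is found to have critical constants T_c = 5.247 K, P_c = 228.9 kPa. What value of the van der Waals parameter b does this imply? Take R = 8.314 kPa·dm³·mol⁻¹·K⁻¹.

From T_c = 8a/(27Rb) and P_c = a/(27b²): b = R T_c/(8 P_c).
b = (8.314)(5.247)/(8×228.9) = 43.624/1831.2 = 0.02382 dm³/mol

b ≈ 0.02382 dm³/mol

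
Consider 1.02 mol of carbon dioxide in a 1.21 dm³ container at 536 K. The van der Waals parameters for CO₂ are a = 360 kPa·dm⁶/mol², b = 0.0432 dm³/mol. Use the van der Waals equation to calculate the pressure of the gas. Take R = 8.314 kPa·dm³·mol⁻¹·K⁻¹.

P = nRT/(V − nb) − a n²/V²
nRT/(V − nb) = (1.02)(8.314)(536)/(1.21 − 1.02×0.0432) = 4545.4/1.1659 = 3898.6 kPa
a n²/V² = (360)(1.02)²/(1.21)² = 255.82 kPa
P = 3898.6 − 255.82 = 3643 kPa

P ≈ 3643 kPa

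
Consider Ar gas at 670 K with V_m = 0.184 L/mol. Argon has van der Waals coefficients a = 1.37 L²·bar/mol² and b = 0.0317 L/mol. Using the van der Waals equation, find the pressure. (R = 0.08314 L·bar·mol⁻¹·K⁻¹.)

P ≈ 325.3 bar

P = RT/(V_m − b) − a/V_m²
RT/(V_m − b) = (0.08314)(670)/(0.184 − 0.0317) = 55.704/0.15230 = 365.75 bar
a/V_m² = 1.37/(0.184)² = 40.466 bar
P = 365.75 − 40.466 = 325.3 bar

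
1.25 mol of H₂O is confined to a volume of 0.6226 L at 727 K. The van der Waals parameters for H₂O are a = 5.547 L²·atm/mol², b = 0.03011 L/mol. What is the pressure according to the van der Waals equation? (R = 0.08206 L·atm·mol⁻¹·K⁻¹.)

P ≈ 105.1 atm

P = nRT/(V − nb) − a n²/V²
nRT/(V − nb) = (1.25)(0.08206)(727)/(0.6226 − 1.25×0.03011) = 74.572/0.58496 = 127.48 atm
a n²/V² = (5.547)(1.25)²/(0.6226)² = 22.359 atm
P = 127.48 − 22.359 = 105.1 atm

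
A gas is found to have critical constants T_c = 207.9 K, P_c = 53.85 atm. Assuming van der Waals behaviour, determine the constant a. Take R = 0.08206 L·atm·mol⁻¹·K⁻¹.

a ≈ 2.280 L²·atm/mol²

From T_c = 8a/(27Rb) and P_c = a/(27b²): a = 27 R² T_c²/(64 P_c).
a = 27×(0.08206)²×(207.9)²/(64×53.85) = 7858.4/3446.4 = 2.280 L²·atm/mol²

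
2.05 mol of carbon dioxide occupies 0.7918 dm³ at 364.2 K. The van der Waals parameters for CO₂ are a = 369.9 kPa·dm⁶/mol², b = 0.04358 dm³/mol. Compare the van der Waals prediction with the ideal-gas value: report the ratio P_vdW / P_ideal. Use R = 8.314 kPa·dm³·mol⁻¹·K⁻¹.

P_vdW / P_ideal ≈ 0.8109

Ideal: P_ideal = nRT/V = (2.05)(8.314)(364.2)/0.7918 = 7839.50 kPa
vdW: P = nRT/(V − nb) − a n²/V² = 6207.32/0.702461 − 1554.50/0.626947 = 8836.53 − 2479.48 = 6357.05 kPa
Ratio = 6357.05/7839.50 = 0.8109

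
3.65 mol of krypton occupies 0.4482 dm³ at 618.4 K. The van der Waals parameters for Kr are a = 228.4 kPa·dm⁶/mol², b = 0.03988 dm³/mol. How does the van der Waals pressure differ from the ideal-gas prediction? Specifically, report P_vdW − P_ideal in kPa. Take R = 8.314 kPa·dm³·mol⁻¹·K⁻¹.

Ideal: P_ideal = nRT/V = (3.65)(8.314)(618.4)/0.4482 = 41869.8 kPa
vdW: P = nRT/(V − nb) − a n²/V² = 18766.0/0.302638 − 3042.86/0.200883 = 62008.1 − 15147.4 = 46860.7 kPa
ΔP = 46860.7 − 41869.8 = 4991 kPa

ΔP ≈ 4991 kPa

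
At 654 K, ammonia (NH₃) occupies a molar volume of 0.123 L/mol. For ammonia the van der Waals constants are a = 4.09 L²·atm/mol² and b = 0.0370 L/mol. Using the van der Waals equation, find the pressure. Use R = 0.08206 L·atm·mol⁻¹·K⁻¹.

P = RT/(V_m − b) − a/V_m²
RT/(V_m − b) = (0.08206)(654)/(0.123 − 0.0370) = 53.667/0.086000 = 624.03 atm
a/V_m² = 4.09/(0.123)² = 270.34 atm
P = 624.03 − 270.34 = 353.7 atm

P ≈ 353.7 atm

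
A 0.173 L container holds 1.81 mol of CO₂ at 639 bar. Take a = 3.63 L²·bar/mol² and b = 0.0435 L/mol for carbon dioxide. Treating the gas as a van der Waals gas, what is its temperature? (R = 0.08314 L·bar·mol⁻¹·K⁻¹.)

T ≈ 649.2 K

T = (P + a n²/V²)(V − nb)/(nR)
P + a n²/V² = 639 + (3.63)(1.81)²/(0.173)² = 1036.3 bar
V − nb = 0.173 − (1.81)(0.0435) = 0.094265 L
T = (1036.3)(0.094265)/((1.81)(0.08314)) = 649.2 K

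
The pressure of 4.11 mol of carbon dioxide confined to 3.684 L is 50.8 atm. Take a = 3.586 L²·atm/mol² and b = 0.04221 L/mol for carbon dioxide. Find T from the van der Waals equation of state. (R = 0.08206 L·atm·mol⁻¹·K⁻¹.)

T ≈ 575.2 K

T = (P + a n²/V²)(V − nb)/(nR)
P + a n²/V² = 50.8 + (3.586)(4.11)²/(3.684)² = 55.263 atm
V − nb = 3.684 − (4.11)(0.04221) = 3.5105 L
T = (55.263)(3.5105)/((4.11)(0.08206)) = 575.2 K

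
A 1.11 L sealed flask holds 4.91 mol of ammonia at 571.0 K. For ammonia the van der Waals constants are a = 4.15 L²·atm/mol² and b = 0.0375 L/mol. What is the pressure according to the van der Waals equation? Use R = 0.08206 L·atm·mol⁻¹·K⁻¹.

P = nRT/(V − nb) − a n²/V²
nRT/(V − nb) = (4.91)(0.08206)(571.0)/(1.11 − 4.91×0.0375) = 230.06/0.92588 = 248.48 atm
a n²/V² = (4.15)(4.91)²/(1.11)² = 81.202 atm
P = 248.48 − 81.202 = 167.3 atm

P ≈ 167.3 atm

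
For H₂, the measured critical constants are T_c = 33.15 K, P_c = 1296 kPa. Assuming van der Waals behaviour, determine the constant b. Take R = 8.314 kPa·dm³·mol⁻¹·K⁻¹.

From T_c = 8a/(27Rb) and P_c = a/(27b²): b = R T_c/(8 P_c).
b = (8.314)(33.15)/(8×1296) = 275.61/10368 = 0.02658 dm³/mol

b ≈ 0.02658 dm³/mol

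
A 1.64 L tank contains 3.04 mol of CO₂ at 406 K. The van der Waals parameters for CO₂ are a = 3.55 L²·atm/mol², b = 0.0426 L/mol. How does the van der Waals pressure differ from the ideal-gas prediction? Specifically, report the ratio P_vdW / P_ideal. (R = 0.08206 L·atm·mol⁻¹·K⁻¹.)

Ideal: P_ideal = nRT/V = (3.04)(0.08206)(406)/1.64 = 61.7572 atm
vdW: P = nRT/(V − nb) − a n²/V² = 101.282/1.51050 − 32.8077/2.68960 = 67.0520 − 12.1980 = 54.8540 atm
Ratio = 54.8540/61.7572 = 0.8882

P_vdW / P_ideal ≈ 0.8882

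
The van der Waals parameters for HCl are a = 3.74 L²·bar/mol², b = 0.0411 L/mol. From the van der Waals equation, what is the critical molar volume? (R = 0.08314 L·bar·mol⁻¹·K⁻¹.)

For a van der Waals gas, V_m,c = 3b.
V_m,c = 3×0.0411 = 0.1233 L/mol

V_m,c ≈ 0.1233 L/mol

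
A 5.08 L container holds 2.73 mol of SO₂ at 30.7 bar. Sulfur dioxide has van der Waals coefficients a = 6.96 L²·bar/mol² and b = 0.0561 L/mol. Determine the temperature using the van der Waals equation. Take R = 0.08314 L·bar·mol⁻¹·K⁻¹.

T ≈ 710.0 K

T = (P + a n²/V²)(V − nb)/(nR)
P + a n²/V² = 30.7 + (6.96)(2.73)²/(5.08)² = 32.710 bar
V − nb = 5.08 − (2.73)(0.0561) = 4.9268 L
T = (32.710)(4.9268)/((2.73)(0.08314)) = 710.0 K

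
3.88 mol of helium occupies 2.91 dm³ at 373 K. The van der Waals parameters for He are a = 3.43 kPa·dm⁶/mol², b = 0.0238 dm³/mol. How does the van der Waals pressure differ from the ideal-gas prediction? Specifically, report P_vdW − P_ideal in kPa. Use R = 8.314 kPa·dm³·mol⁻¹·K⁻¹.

ΔP ≈ 129.4 kPa

Ideal: P_ideal = nRT/V = (3.88)(8.314)(373)/2.91 = 4134.83 kPa
vdW: P = nRT/(V − nb) − a n²/V² = 12032.4/2.81766 − 51.6366/8.46810 = 4270.35 − 6.09778 = 4264.25 kPa
ΔP = 4264.25 − 4134.83 = 129.4 kPa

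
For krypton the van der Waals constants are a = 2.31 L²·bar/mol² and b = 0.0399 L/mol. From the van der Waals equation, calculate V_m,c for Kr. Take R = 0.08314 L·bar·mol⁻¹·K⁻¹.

V_m,c ≈ 0.1197 L/mol

For a van der Waals gas, V_m,c = 3b.
V_m,c = 3×0.0399 = 0.1197 L/mol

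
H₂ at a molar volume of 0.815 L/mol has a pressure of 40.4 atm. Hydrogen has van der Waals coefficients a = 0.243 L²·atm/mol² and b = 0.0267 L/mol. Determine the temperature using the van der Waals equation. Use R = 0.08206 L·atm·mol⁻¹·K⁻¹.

T = (P + a/V_m²)(V_m − b)/R
P + a/V_m² = 40.4 + 0.243/(0.815)² = 40.766 atm
V_m − b = 0.815 − 0.0267 = 0.78830 L/mol
T = (40.766)(0.78830)/0.08206 = 391.6 K

T ≈ 391.6 K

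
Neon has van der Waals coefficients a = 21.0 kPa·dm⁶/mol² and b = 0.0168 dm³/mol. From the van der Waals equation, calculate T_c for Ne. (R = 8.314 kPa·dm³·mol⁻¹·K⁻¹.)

For a van der Waals gas, T_c = 8a/(27Rb).
T_c = 8×21.0/(27×8.314×0.0168) = 168.00/3.7712 = 44.55 K

T_c ≈ 44.55 K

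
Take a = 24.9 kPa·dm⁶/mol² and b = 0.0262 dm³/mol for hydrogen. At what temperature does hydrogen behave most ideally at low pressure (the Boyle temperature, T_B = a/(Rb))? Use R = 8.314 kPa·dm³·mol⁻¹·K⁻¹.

For a van der Waals gas the second virial coefficient B₂ = b − a/(RT) vanishes at T_B = a/(Rb).
T_B = 24.9/(8.314×0.0262) = 24.9/0.21783 = 114.3 K

T_B ≈ 114.3 K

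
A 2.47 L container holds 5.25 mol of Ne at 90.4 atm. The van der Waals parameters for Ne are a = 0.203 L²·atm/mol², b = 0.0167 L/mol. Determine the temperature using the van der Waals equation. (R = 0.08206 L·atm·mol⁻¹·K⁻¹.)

T ≈ 505.0 K

T = (P + a n²/V²)(V − nb)/(nR)
P + a n²/V² = 90.4 + (0.203)(5.25)²/(2.47)² = 91.317 atm
V − nb = 2.47 − (5.25)(0.0167) = 2.3823 L
T = (91.317)(2.3823)/((5.25)(0.08206)) = 505.0 K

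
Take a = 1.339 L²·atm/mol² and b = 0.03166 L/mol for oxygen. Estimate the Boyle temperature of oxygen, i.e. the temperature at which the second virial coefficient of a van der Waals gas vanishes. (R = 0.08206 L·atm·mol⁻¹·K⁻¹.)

T_B ≈ 515.4 K

For a van der Waals gas the second virial coefficient B₂ = b − a/(RT) vanishes at T_B = a/(Rb).
T_B = 1.339/(0.08206×0.03166) = 1.339/0.0025980 = 515.4 K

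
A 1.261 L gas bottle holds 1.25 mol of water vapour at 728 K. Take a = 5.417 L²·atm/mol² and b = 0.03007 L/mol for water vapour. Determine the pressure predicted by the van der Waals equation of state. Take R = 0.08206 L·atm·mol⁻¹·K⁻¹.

P ≈ 55.72 atm

P = nRT/(V − nb) − a n²/V²
nRT/(V − nb) = (1.25)(0.08206)(728)/(1.261 − 1.25×0.03007) = 74.675/1.2234 = 61.039 atm
a n²/V² = (5.417)(1.25)²/(1.261)² = 5.3229 atm
P = 61.039 − 5.3229 = 55.72 atm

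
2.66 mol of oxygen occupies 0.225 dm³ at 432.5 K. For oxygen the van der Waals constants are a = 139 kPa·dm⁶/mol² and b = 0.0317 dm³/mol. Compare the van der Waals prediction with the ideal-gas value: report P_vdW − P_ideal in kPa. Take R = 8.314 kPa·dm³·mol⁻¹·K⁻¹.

ΔP ≈ 6053 kPa

Ideal: P_ideal = nRT/V = (2.66)(8.314)(432.5)/0.225 = 42510.4 kPa
vdW: P = nRT/(V − nb) − a n²/V² = 9564.84/0.140678 − 983.508/0.0506250 = 67991.0 − 19427.3 = 48563.7 kPa
ΔP = 48563.7 − 42510.4 = 6053 kPa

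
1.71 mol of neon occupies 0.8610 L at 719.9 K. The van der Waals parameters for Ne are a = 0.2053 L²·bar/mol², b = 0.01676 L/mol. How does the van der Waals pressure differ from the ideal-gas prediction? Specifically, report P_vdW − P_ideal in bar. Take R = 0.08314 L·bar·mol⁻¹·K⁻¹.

Ideal: P_ideal = nRT/V = (1.71)(0.08314)(719.9)/0.8610 = 118.871 bar
vdW: P = nRT/(V − nb) − a n²/V² = 102.348/0.832340 − 0.600318/0.741321 = 122.964 − 0.809795 = 122.154 bar
ΔP = 122.154 − 118.871 = 3.28 bar

ΔP ≈ 3.28 bar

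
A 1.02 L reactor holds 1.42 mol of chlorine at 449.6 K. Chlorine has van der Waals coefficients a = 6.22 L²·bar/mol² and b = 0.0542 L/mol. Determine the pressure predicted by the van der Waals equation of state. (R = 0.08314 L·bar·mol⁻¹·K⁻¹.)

P = nRT/(V − nb) − a n²/V²
nRT/(V − nb) = (1.42)(0.08314)(449.6)/(1.02 − 1.42×0.0542) = 53.079/0.94304 = 56.285 bar
a n²/V² = (6.22)(1.42)²/(1.02)² = 12.055 bar
P = 56.285 − 12.055 = 44.23 bar

P ≈ 44.23 bar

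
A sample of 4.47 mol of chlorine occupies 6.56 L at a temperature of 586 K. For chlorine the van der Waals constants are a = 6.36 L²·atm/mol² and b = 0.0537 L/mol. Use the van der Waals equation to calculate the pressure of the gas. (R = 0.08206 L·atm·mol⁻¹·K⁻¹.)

P = nRT/(V − nb) − a n²/V²
nRT/(V − nb) = (4.47)(0.08206)(586)/(6.56 − 4.47×0.0537) = 214.95/6.3200 = 34.011 atm
a n²/V² = (6.36)(4.47)²/(6.56)² = 2.9530 atm
P = 34.011 − 2.9530 = 31.06 atm

P ≈ 31.06 atm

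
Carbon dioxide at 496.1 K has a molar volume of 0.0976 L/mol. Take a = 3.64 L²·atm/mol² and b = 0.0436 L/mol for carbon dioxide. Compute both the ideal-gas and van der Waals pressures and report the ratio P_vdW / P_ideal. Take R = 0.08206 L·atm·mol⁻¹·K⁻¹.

Ideal: P_ideal = RT/V_m = (0.08206)(496.1)/0.0976 = 417.110 atm
vdW: P = RT/(V_m − b) − a/V_m² = 40.7100/0.0540000 − 3.64/0.00952576 = 753.889 − 382.122 = 371.767 atm
Ratio = 371.767/417.110 = 0.8913

P_vdW / P_ideal ≈ 0.8913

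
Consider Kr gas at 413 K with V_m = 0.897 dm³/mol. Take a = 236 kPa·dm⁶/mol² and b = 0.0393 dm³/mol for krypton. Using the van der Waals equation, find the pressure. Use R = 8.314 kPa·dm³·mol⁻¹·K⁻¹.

P = RT/(V_m − b) − a/V_m²
RT/(V_m − b) = (8.314)(413)/(0.897 − 0.0393) = 3433.7/0.85770 = 4003.4 kPa
a/V_m² = 236/(0.897)² = 293.31 kPa
P = 4003.4 − 293.31 = 3710 kPa

P ≈ 3710 kPa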